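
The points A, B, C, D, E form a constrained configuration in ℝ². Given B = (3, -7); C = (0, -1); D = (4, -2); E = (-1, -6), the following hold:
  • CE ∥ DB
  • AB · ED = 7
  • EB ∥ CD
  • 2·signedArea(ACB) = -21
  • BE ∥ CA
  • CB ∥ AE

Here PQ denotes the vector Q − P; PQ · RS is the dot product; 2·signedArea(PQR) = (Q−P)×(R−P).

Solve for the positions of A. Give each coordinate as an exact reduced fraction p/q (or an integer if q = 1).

A = (-4, 0)

1. A_x = -4  [CB ∥ AE ∩ BE ∥ CA]
2. A_y = 0  [CB ∥ AE ∩ BE ∥ CA]
   → A = (-4, 0)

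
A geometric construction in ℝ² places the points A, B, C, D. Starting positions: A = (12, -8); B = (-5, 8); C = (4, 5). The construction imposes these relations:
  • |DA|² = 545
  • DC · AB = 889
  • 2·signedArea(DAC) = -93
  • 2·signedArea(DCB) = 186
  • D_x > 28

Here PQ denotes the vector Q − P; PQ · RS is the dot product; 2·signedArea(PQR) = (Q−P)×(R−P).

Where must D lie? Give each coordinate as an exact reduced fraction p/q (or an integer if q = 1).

1. D_x = 29  [2·signedArea(DCB) = 186 ∩ DC · AB = 889]
2. D_y = -24  [2·signedArea(DCB) = 186 ∩ DC · AB = 889]
   → D = (29, -24)

D = (29, -24)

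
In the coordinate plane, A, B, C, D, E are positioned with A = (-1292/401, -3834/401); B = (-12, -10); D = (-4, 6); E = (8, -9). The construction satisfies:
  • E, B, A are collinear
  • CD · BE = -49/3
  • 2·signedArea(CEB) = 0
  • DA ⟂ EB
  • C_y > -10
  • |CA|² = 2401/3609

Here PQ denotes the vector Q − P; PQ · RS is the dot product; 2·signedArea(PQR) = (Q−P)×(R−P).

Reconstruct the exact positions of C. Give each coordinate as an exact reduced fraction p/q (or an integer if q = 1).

C = (-2896/1203, -11453/1203)

1. C_x = -2896/1203  [2·signedArea(CEB) = 0 ∩ CD · BE = -49/3]
2. C_y = -11453/1203  [2·signedArea(CEB) = 0 ∩ CD · BE = -49/3]
   → C = (-2896/1203, -11453/1203)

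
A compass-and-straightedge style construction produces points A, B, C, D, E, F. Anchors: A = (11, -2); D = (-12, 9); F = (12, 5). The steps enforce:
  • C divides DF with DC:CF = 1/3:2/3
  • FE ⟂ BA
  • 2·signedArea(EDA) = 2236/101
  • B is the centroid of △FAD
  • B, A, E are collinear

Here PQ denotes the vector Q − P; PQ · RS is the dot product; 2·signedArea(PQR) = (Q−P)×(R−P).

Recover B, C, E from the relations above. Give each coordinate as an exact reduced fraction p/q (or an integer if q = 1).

1. B_x = 11/3  [B is the centroid of △FAD]
2. B_y = 4  [B is the centroid of △FAD]
   → B = (11/3, 4)
3. C_x = -4  [C divides DF with DC:CF = 1/3:2/3]
4. C_y = 23/3  [C divides DF with DC:CF = 1/3:2/3]
   → C = (-4, 23/3)
5. E_x = 825/101  [B, A, E are collinear ∩ FE ⟂ BA]
6. E_y = 32/101  [B, A, E are collinear ∩ FE ⟂ BA]
   → E = (825/101, 32/101)

B = (11/3, 4)
C = (-4, 23/3)
E = (825/101, 32/101)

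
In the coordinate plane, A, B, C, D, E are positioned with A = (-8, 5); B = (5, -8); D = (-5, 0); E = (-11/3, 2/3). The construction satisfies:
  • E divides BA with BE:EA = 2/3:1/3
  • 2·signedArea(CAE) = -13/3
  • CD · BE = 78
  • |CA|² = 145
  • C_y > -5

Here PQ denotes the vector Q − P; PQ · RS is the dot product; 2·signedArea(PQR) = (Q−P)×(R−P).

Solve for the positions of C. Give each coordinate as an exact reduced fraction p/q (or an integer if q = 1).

C = (0, -4)

1. C_x = 0  [CD · BE = 78 ∩ 2·signedArea(CAE) = -13/3]
2. C_y = -4  [CD · BE = 78 ∩ 2·signedArea(CAE) = -13/3]
   → C = (0, -4)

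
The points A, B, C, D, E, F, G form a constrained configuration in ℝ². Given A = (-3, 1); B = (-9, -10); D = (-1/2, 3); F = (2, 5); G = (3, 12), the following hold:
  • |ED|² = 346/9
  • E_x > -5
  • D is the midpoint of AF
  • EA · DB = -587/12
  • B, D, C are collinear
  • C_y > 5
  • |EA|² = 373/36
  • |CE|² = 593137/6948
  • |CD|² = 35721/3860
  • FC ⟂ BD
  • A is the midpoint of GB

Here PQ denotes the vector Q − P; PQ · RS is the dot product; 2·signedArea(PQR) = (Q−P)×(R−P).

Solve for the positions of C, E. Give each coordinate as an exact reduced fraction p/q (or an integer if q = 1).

C = (1124/965, 5352/965)
E = (-25/6, -2)

1. C_x = 1124/965  [B, D, C are collinear ∩ FC ⟂ BD]
2. C_y = 5352/965  [B, D, C are collinear ∩ FC ⟂ BD]
   → C = (1124/965, 5352/965)
3. E_x = -25/6  [line 17/2·x + 13·y + 737/12 = 0 ∩ |EA|² = 373/36]
4. E_y = -2  [line 17/2·x + 13·y + 737/12 = 0 ∩ |EA|² = 373/36]
   → E = (-25/6, -2)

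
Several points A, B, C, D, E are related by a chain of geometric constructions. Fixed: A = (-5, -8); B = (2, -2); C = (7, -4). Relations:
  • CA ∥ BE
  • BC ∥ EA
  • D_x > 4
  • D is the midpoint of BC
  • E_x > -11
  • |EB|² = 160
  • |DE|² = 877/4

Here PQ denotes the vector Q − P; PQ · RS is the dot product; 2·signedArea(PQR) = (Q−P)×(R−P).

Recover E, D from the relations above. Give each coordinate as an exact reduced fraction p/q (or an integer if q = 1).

1. E_x = -10  [BC ∥ EA ∩ CA ∥ BE]
2. E_y = -6  [BC ∥ EA ∩ CA ∥ BE]
   → E = (-10, -6)
3. D_x = 9/2  [D is the midpoint of BC]
4. D_y = -3  [D is the midpoint of BC]
   → D = (9/2, -3)

D = (9/2, -3)
E = (-10, -6)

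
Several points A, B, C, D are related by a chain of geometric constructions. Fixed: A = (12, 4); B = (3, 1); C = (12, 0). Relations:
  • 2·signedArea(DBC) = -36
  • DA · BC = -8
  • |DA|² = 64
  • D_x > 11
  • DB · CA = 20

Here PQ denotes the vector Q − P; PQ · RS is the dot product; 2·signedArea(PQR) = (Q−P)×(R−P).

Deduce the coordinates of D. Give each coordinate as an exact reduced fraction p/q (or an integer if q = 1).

D = (12, -4)

1. D_x = 12  [DB · CA = 20 ∩ DA · BC = -8]
2. D_y = -4  [DB · CA = 20 ∩ DA · BC = -8]
   → D = (12, -4)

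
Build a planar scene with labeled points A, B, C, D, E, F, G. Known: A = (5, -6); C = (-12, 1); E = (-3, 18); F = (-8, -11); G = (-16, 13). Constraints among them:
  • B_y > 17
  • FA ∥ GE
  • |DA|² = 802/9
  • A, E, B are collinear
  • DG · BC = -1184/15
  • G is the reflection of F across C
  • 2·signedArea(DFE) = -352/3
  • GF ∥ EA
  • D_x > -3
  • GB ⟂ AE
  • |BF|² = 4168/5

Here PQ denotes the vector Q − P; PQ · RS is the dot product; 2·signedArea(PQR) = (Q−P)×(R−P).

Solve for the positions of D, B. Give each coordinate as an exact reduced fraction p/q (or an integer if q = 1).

B = (-14/5, 87/5)
D = (-2, 1/3)

1. D_x = -2  [line -29·x + 5·y + -179/3 = 0 ∩ |DA|² = 802/9]
2. D_y = 1/3  [line -29·x + 5·y + -179/3 = 0 ∩ |DA|² = 802/9]
   → D = (-2, 1/3)
3. B_x = -14/5  [DG · BC = -1184/15 ∩ A, E, B are collinear]
4. B_y = 87/5  [DG · BC = -1184/15 ∩ A, E, B are collinear]
   → B = (-14/5, 87/5)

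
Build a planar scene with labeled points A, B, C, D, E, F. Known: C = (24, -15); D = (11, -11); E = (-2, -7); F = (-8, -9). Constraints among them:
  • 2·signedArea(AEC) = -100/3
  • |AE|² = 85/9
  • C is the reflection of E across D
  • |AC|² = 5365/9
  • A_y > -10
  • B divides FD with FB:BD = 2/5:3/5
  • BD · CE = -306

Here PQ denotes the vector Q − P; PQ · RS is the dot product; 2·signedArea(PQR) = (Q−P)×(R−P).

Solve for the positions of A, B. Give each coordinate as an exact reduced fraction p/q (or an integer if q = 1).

1. A_x = 1/3  [line 8·x + 26·y + 694/3 = 0 ∩ |AC|² = 5365/9]
2. A_y = -9  [line 8·x + 26·y + 694/3 = 0 ∩ |AC|² = 5365/9]
   → A = (1/3, -9)
3. B_x = -2/5  [B divides FD with FB:BD = 2/5:3/5]
4. B_y = -49/5  [B divides FD with FB:BD = 2/5:3/5]
   → B = (-2/5, -49/5)

A = (1/3, -9)
B = (-2/5, -49/5)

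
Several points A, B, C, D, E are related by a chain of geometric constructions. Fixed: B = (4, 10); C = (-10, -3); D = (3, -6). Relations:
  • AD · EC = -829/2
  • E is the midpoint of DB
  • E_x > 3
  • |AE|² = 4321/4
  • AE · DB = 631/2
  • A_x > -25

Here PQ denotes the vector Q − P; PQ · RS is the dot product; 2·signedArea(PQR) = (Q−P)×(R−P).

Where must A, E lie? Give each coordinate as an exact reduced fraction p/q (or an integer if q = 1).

1. E_x = 7/2  [E is the midpoint of DB]
2. E_y = 2  [E is the midpoint of DB]
   → E = (7/2, 2)
3. A_x = -24  [AE · DB = 631/2 ∩ AD · EC = -829/2]
4. A_y = -16  [AE · DB = 631/2 ∩ AD · EC = -829/2]
   → A = (-24, -16)

A = (-24, -16)
E = (7/2, 2)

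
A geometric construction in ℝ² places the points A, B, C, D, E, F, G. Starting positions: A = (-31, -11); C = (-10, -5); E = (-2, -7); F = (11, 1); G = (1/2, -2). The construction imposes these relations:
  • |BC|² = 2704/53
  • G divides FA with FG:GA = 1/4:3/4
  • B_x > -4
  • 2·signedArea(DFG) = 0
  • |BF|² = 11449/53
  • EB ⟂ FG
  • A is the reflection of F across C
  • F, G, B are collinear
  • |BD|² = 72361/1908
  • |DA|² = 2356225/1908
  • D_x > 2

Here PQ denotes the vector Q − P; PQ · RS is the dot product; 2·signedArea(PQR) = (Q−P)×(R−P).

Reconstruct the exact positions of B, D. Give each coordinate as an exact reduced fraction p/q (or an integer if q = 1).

B = (-166/53, -161/53)
D = (887/318, -214/159)

1. B_x = -166/53  [F, G, B are collinear ∩ EB ⟂ FG]
2. B_y = -161/53  [F, G, B are collinear ∩ EB ⟂ FG]
   → B = (-166/53, -161/53)
3. D_x = 887/318  [line 3·x + -21/2·y + -45/2 = 0 ∩ |DA|² = 2356225/1908]
4. D_y = -214/159  [line 3·x + -21/2·y + -45/2 = 0 ∩ |DA|² = 2356225/1908]
   → D = (887/318, -214/159)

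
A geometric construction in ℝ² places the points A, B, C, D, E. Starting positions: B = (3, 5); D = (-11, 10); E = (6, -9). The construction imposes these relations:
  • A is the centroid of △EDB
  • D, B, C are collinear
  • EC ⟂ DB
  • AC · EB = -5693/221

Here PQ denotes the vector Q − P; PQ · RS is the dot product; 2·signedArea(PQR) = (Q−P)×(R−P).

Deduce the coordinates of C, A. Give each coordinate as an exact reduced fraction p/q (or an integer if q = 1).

1. C_x = 2231/221  [D, B, C are collinear ∩ EC ⟂ DB]
2. C_y = 545/221  [D, B, C are collinear ∩ EC ⟂ DB]
   → C = (2231/221, 545/221)
3. A_x = -2/3  [A is the centroid of △EDB]
4. A_y = 2  [A is the centroid of △EDB]
   → A = (-2/3, 2)

A = (-2/3, 2)
C = (2231/221, 545/221)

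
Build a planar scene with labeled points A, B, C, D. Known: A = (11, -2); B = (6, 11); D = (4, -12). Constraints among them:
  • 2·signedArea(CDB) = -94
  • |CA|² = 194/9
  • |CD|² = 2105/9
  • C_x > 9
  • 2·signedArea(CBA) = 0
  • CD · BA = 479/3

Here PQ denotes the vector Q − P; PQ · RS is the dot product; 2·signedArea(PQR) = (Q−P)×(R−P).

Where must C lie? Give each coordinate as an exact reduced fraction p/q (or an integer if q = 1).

1. C_x = 28/3  [2·signedArea(CBA) = 0 ∩ CD · BA = 479/3]
2. C_y = 7/3  [2·signedArea(CBA) = 0 ∩ CD · BA = 479/3]
   → C = (28/3, 7/3)

C = (28/3, 7/3)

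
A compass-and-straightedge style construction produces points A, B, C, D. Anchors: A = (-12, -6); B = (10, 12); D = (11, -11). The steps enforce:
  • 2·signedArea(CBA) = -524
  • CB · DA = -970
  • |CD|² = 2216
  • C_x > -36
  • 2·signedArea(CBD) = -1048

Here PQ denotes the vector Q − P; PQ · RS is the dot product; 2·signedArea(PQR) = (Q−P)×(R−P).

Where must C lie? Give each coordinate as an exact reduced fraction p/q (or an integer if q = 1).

1. C_x = -35  [2·signedArea(CBA) = -524 ∩ CB · DA = -970]
2. C_y = -1  [2·signedArea(CBA) = -524 ∩ CB · DA = -970]
   → C = (-35, -1)

C = (-35, -1)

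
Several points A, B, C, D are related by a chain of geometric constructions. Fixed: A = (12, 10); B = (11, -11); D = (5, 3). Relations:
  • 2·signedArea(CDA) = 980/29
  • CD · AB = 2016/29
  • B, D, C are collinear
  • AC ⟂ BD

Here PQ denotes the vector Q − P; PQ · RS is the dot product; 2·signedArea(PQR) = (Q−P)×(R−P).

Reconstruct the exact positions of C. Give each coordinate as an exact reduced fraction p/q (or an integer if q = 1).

1. C_x = 103/29  [B, D, C are collinear ∩ AC ⟂ BD]
2. C_y = 185/29  [B, D, C are collinear ∩ AC ⟂ BD]
   → C = (103/29, 185/29)

C = (103/29, 185/29)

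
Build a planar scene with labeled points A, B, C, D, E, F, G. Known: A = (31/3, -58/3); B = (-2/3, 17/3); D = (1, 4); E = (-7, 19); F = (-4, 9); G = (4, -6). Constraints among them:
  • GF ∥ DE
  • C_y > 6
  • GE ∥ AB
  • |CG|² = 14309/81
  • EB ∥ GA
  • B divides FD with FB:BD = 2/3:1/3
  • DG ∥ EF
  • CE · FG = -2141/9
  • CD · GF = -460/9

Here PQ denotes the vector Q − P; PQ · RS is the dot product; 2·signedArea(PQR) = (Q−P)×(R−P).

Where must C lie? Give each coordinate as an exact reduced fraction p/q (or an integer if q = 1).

C = (-11/9, 56/9)

1. C_x = -11/9  [line 8·x + -15·y + 928/9 = 0 ∩ |CG|² = 14309/81]
2. C_y = 56/9  [line 8·x + -15·y + 928/9 = 0 ∩ |CG|² = 14309/81]
   → C = (-11/9, 56/9)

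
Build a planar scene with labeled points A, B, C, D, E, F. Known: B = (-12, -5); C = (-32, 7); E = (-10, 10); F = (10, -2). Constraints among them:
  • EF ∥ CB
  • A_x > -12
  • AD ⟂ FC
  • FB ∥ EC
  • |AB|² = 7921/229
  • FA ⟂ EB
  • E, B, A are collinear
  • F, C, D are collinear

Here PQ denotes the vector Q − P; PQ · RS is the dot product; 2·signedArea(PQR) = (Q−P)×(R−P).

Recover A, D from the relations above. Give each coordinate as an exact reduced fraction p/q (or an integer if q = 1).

A = (-2570/229, 190/229)
D = (-510326/46945, 116062/46945)

1. A_x = -2570/229  [E, B, A are collinear ∩ FA ⟂ EB]
2. A_y = 190/229  [E, B, A are collinear ∩ FA ⟂ EB]
   → A = (-2570/229, 190/229)
3. D_x = -510326/46945  [F, C, D are collinear ∩ AD ⟂ FC]
4. D_y = 116062/46945  [F, C, D are collinear ∩ AD ⟂ FC]
   → D = (-510326/46945, 116062/46945)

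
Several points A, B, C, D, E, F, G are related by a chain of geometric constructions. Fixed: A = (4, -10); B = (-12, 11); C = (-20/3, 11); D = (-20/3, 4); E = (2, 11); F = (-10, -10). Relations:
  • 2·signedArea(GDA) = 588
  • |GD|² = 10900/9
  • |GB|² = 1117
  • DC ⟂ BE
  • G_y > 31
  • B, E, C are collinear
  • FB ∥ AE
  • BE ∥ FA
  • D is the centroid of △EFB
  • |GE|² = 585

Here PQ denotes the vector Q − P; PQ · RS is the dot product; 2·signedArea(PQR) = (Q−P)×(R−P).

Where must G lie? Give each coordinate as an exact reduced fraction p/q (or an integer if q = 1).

1. G_x = 14  [line 14·x + 32/3·y + -1612/3 = 0 ∩ |GD|² = 10900/9]
2. G_y = 32  [line 14·x + 32/3·y + -1612/3 = 0 ∩ |GD|² = 10900/9]
   → G = (14, 32)

G = (14, 32)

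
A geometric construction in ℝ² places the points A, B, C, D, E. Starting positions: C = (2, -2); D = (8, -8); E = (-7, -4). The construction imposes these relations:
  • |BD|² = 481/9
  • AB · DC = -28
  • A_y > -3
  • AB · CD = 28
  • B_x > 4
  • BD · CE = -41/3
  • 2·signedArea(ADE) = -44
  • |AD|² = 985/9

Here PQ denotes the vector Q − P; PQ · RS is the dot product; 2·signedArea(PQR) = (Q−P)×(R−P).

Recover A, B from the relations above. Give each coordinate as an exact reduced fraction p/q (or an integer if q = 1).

1. A_x = -1  [line -4·x + -15·y + -44 = 0 ∩ |AD|² = 985/9]
2. A_y = -8/3  [line -4·x + -15·y + -44 = 0 ∩ |AD|² = 985/9]
   → A = (-1, -8/3)
3. B_x = 5  [AB · CD = 28 ∩ BD · CE = -41/3]
4. B_y = -4/3  [AB · CD = 28 ∩ BD · CE = -41/3]
   → B = (5, -4/3)

A = (-1, -8/3)
B = (5, -4/3)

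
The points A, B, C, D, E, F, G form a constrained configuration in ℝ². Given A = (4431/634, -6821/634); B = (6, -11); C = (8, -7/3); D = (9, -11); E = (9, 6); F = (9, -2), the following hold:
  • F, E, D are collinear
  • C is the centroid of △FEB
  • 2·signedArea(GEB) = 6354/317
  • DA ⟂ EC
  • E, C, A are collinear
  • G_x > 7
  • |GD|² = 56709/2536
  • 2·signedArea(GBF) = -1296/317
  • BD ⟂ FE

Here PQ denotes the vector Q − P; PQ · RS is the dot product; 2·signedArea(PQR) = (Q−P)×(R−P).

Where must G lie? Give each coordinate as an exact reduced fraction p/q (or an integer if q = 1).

G = (10137/1268, -8089/1268)

1. G_x = 10137/1268  [2·signedArea(GBF) = -1296/317 ∩ 2·signedArea(GEB) = 6354/317]
2. G_y = -8089/1268  [2·signedArea(GBF) = -1296/317 ∩ 2·signedArea(GEB) = 6354/317]
   → G = (10137/1268, -8089/1268)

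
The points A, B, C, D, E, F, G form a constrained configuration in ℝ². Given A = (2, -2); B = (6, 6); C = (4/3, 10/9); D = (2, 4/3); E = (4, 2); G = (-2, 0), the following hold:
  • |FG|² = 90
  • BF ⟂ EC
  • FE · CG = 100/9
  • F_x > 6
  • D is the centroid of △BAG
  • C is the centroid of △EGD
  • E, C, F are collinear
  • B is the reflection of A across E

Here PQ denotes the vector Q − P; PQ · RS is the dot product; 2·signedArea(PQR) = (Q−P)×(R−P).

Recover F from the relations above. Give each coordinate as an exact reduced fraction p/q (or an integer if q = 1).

F = (7, 3)

1. F_x = 7  [E, C, F are collinear ∩ BF ⟂ EC]
2. F_y = 3  [E, C, F are collinear ∩ BF ⟂ EC]
   → F = (7, 3)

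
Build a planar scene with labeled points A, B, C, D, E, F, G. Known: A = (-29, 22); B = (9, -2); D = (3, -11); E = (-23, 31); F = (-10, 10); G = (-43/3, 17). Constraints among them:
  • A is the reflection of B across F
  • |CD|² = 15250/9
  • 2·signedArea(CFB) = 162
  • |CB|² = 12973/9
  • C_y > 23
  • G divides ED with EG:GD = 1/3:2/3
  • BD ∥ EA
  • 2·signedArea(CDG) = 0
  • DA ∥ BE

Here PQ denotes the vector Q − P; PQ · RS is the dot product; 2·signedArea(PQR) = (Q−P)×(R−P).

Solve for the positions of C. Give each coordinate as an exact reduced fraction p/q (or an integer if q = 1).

C = (-56/3, 24)

1. C_x = -56/3  [2·signedArea(CDG) = 0 ∩ 2·signedArea(CFB) = 162]
2. C_y = 24  [2·signedArea(CDG) = 0 ∩ 2·signedArea(CFB) = 162]
   → C = (-56/3, 24)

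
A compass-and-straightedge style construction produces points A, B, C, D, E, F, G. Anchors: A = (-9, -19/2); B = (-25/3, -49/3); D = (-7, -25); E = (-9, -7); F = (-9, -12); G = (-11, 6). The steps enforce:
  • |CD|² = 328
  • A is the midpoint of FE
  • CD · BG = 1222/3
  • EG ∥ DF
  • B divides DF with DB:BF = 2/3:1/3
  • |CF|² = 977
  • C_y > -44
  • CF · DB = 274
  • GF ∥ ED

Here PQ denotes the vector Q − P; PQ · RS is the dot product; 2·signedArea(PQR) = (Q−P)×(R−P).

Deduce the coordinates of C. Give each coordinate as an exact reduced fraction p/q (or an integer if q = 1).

1. C_x = -5  [CF · DB = 274 ∩ CD · BG = 1222/3]
2. C_y = -43  [CF · DB = 274 ∩ CD · BG = 1222/3]
   → C = (-5, -43)

C = (-5, -43)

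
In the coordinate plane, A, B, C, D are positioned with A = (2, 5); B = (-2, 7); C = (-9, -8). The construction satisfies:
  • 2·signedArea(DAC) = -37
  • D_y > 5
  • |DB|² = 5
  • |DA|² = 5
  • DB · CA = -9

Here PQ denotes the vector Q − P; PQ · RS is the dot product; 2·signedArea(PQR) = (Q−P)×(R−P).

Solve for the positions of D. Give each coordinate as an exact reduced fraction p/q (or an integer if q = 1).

1. D_x = 0  [DB · CA = -9 ∩ 2·signedArea(DAC) = -37]
2. D_y = 6  [DB · CA = -9 ∩ 2·signedArea(DAC) = -37]
   → D = (0, 6)

D = (0, 6)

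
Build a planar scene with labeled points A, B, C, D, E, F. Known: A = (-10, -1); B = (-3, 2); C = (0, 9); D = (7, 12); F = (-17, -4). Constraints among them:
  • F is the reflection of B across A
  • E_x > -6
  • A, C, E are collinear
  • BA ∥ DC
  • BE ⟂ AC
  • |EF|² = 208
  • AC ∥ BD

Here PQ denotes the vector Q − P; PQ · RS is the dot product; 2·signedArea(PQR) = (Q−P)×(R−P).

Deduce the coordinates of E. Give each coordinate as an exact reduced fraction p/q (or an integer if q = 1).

E = (-5, 4)

1. E_x = -5  [A, C, E are collinear ∩ BE ⟂ AC]
2. E_y = 4  [A, C, E are collinear ∩ BE ⟂ AC]
   → E = (-5, 4)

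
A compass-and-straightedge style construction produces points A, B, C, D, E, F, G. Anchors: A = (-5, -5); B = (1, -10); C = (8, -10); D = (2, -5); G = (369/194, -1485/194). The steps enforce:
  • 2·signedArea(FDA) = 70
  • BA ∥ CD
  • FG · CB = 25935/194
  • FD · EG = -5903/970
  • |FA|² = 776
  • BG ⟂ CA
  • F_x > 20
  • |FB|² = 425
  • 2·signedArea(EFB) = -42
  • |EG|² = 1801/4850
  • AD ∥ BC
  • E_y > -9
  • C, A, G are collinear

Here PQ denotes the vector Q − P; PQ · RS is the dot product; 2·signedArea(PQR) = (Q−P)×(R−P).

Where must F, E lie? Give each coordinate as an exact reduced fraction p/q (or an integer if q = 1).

E = (7/5, -8)
F = (21, -15)

1. F_x = 21  [FG · CB = 25935/194 ∩ 2·signedArea(FDA) = 70]
2. F_y = -15  [FG · CB = 25935/194 ∩ 2·signedArea(FDA) = 70]
   → F = (21, -15)
3. E_x = 7/5  [2·signedArea(EFB) = -42 ∩ FD · EG = -5903/970]
4. E_y = -8  [2·signedArea(EFB) = -42 ∩ FD · EG = -5903/970]
   → E = (7/5, -8)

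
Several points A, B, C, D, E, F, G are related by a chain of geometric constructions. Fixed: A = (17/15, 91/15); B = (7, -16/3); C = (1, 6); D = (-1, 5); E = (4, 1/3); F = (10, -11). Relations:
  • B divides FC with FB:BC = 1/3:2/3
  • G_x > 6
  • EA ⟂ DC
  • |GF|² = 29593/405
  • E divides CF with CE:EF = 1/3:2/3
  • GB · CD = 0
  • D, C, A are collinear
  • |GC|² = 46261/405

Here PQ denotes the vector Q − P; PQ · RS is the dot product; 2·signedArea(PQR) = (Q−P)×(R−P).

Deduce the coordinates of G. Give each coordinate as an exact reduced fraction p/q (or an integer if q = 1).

1. G_x = 272/45  [line 2·x + 1·y + -26/3 = 0 ∩ |GC|² = 46261/405]
2. G_y = -154/45  [line 2·x + 1·y + -26/3 = 0 ∩ |GC|² = 46261/405]
   → G = (272/45, -154/45)

G = (272/45, -154/45)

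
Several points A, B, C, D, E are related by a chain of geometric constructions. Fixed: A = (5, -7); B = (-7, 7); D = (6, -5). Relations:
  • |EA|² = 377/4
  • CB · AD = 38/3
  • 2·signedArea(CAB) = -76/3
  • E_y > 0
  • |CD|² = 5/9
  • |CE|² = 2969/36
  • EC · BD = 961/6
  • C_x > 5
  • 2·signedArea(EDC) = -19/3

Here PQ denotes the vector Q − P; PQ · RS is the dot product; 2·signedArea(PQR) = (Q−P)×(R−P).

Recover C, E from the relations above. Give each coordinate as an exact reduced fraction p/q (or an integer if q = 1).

C = (17/3, -17/3)
E = (-1/2, 1)

1. C_x = 17/3  [CB · AD = 38/3 ∩ 2·signedArea(CAB) = -76/3]
2. C_y = -17/3  [CB · AD = 38/3 ∩ 2·signedArea(CAB) = -76/3]
   → C = (17/3, -17/3)
3. E_x = -1/2  [2·signedArea(EDC) = -19/3 ∩ EC · BD = 961/6]
4. E_y = 1  [2·signedArea(EDC) = -19/3 ∩ EC · BD = 961/6]
   → E = (-1/2, 1)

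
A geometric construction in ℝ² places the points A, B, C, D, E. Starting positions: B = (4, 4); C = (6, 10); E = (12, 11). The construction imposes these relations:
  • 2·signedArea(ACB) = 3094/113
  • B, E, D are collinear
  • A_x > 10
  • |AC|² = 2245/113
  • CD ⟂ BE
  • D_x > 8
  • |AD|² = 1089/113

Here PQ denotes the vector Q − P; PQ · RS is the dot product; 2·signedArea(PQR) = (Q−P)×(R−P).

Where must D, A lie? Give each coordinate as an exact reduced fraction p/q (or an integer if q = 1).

1. D_x = 916/113  [B, E, D are collinear ∩ CD ⟂ BE]
2. D_y = 858/113  [B, E, D are collinear ∩ CD ⟂ BE]
   → D = (916/113, 858/113)
3. A_x = 1180/113  [line 6·x + -2·y + -4902/113 = 0 ∩ |AD|² = 1089/113]
4. A_y = 1089/113  [line 6·x + -2·y + -4902/113 = 0 ∩ |AD|² = 1089/113]
   → A = (1180/113, 1089/113)

A = (1180/113, 1089/113)
D = (916/113, 858/113)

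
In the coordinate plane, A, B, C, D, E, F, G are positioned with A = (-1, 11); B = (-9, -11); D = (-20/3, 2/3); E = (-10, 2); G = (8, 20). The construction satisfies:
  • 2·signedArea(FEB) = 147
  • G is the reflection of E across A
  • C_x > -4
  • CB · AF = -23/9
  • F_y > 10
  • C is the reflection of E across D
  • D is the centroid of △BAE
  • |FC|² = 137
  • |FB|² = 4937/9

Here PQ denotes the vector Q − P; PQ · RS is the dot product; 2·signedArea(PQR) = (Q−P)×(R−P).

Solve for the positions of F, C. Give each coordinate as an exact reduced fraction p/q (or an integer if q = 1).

1. F_x = 2/3  [line 13·x + 1·y + -19 = 0 ∩ |FB|² = 4937/9]
2. F_y = 31/3  [line 13·x + 1·y + -19 = 0 ∩ |FB|² = 4937/9]
   → F = (2/3, 31/3)
3. C_x = -10/3  [C is the reflection of E across D]
4. C_y = -2/3  [C is the reflection of E across D]
   → C = (-10/3, -2/3)

C = (-10/3, -2/3)
F = (2/3, 31/3)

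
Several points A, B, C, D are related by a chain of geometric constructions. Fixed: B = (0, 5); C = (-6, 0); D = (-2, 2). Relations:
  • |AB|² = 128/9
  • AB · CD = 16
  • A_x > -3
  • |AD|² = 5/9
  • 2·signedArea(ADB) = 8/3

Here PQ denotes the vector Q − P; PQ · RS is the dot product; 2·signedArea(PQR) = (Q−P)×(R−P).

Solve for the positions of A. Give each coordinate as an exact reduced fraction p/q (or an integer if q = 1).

1. A_x = -8/3  [2·signedArea(ADB) = 8/3 ∩ AB · CD = 16]
2. A_y = 7/3  [2·signedArea(ADB) = 8/3 ∩ AB · CD = 16]
   → A = (-8/3, 7/3)

A = (-8/3, 7/3)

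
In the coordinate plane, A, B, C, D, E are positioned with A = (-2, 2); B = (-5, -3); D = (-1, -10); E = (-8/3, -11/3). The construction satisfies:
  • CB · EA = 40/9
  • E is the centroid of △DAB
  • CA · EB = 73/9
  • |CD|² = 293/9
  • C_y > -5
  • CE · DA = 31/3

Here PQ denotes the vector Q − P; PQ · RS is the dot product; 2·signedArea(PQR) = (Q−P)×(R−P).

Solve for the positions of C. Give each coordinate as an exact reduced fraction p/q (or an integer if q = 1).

1. C_x = -1/3  [CB · EA = 40/9 ∩ CE · DA = 31/3]
2. C_y = -13/3  [CB · EA = 40/9 ∩ CE · DA = 31/3]
   → C = (-1/3, -13/3)

C = (-1/3, -13/3)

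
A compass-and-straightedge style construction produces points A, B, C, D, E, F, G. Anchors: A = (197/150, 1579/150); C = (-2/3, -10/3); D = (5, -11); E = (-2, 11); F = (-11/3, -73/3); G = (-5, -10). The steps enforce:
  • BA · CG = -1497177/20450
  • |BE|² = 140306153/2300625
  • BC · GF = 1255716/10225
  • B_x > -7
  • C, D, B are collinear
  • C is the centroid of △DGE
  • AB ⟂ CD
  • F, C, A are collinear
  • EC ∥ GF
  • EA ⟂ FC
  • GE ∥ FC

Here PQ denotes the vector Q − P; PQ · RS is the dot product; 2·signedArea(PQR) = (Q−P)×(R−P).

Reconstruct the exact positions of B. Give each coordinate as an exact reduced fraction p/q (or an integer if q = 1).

B = (-202214/30675, 143666/30675)

1. B_x = -202214/30675  [C, D, B are collinear ∩ AB ⟂ CD]
2. B_y = 143666/30675  [C, D, B are collinear ∩ AB ⟂ CD]
   → B = (-202214/30675, 143666/30675)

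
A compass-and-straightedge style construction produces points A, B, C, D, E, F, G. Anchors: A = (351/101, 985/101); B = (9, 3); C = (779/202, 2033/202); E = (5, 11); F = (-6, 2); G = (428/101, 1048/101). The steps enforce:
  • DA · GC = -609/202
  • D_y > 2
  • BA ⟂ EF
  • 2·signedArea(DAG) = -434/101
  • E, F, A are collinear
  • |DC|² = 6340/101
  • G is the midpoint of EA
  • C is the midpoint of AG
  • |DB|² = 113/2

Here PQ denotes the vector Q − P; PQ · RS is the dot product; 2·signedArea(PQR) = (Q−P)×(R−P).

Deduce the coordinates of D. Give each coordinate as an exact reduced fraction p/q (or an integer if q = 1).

D = (3/2, 5/2)

1. D_x = 3/2  [2·signedArea(DAG) = -434/101 ∩ DA · GC = -609/202]
2. D_y = 5/2  [2·signedArea(DAG) = -434/101 ∩ DA · GC = -609/202]
   → D = (3/2, 5/2)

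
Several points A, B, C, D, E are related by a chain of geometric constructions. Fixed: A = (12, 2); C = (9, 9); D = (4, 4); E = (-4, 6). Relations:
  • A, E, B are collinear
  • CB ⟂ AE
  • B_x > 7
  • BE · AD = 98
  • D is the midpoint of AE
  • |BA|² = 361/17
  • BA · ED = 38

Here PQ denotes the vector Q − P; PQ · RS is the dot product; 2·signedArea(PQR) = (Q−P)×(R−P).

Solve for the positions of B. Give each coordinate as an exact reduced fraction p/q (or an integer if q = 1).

B = (128/17, 53/17)

1. B_x = 128/17  [A, E, B are collinear ∩ CB ⟂ AE]
2. B_y = 53/17  [A, E, B are collinear ∩ CB ⟂ AE]
   → B = (128/17, 53/17)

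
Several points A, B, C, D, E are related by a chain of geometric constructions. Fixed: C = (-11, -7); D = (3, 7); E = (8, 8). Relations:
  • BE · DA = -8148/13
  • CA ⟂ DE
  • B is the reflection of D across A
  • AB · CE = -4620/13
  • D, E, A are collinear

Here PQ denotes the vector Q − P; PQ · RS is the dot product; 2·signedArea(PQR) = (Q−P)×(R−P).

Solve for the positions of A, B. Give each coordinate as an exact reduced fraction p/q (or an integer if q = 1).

A = (-171/13, 49/13)
B = (-381/13, 7/13)

1. A_x = -171/13  [D, E, A are collinear ∩ CA ⟂ DE]
2. A_y = 49/13  [D, E, A are collinear ∩ CA ⟂ DE]
   → A = (-171/13, 49/13)
3. B_x = -381/13  [B is the reflection of D across A]
4. B_y = 7/13  [B is the reflection of D across A]
   → B = (-381/13, 7/13)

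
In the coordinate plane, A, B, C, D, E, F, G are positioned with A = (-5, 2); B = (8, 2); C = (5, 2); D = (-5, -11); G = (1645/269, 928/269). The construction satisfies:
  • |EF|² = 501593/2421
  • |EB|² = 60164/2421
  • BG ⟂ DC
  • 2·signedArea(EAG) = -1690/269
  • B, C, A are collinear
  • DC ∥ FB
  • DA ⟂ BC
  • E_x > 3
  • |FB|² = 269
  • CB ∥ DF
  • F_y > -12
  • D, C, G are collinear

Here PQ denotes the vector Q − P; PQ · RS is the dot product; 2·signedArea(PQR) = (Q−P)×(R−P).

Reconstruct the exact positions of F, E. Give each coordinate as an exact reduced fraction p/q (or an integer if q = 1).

1. F_x = -2  [DC ∥ FB ∩ CB ∥ DF]
2. F_y = -11  [DC ∥ FB ∩ CB ∥ DF]
   → F = (-2, -11)
3. E_x = 2452/807  [line -390/269·x + 2990/269·y + -6240/269 = 0 ∩ |EF|² = 501593/2421]
4. E_y = 668/269  [line -390/269·x + 2990/269·y + -6240/269 = 0 ∩ |EF|² = 501593/2421]
   → E = (2452/807, 668/269)

E = (2452/807, 668/269)
F = (-2, -11)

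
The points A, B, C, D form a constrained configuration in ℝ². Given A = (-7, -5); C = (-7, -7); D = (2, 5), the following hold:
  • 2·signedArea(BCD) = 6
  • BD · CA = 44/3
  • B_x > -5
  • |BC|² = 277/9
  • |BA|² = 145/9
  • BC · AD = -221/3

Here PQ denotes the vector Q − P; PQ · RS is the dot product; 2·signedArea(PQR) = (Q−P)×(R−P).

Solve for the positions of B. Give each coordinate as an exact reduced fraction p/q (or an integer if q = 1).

B = (-4, -7/3)

1. B_x = -4  [BC · AD = -221/3 ∩ 2·signedArea(BCD) = 6]
2. B_y = -7/3  [BC · AD = -221/3 ∩ 2·signedArea(BCD) = 6]
   → B = (-4, -7/3)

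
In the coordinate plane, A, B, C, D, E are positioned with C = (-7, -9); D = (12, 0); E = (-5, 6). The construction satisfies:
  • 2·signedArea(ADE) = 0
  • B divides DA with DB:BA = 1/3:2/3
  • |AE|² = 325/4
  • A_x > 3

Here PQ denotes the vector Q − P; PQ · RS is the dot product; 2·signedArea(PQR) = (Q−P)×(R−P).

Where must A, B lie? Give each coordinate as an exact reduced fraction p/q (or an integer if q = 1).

1. A_x = 7/2  [line -6·x + -17·y + 72 = 0 ∩ |AE|² = 325/4]
2. A_y = 3  [line -6·x + -17·y + 72 = 0 ∩ |AE|² = 325/4]
   → A = (7/2, 3)
3. B_x = 55/6  [B divides DA with DB:BA = 1/3:2/3]
4. B_y = 1  [B divides DA with DB:BA = 1/3:2/3]
   → B = (55/6, 1)

A = (7/2, 3)
B = (55/6, 1)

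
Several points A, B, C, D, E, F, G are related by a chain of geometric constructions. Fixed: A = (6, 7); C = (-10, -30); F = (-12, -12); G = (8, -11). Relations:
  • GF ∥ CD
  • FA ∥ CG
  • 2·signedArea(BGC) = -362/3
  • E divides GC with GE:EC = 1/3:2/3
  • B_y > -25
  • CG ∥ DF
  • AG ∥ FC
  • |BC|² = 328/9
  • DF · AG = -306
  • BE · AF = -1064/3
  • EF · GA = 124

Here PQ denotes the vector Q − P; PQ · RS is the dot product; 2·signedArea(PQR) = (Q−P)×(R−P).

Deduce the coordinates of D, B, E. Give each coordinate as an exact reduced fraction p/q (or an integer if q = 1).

1. D_x = -30  [CG ∥ DF ∩ GF ∥ CD]
2. D_y = -31  [CG ∥ DF ∩ GF ∥ CD]
   → D = (-30, -31)
3. B_x = -32/3  [line 19·x + -18·y + -688/3 = 0 ∩ |BC|² = 328/9]
4. B_y = -24  [line 19·x + -18·y + -688/3 = 0 ∩ |BC|² = 328/9]
   → B = (-32/3, -24)
5. E_x = 2  [E divides GC with GE:EC = 1/3:2/3]
6. E_y = -52/3  [E divides GC with GE:EC = 1/3:2/3]
   → E = (2, -52/3)

B = (-32/3, -24)
D = (-30, -31)
E = (2, -52/3)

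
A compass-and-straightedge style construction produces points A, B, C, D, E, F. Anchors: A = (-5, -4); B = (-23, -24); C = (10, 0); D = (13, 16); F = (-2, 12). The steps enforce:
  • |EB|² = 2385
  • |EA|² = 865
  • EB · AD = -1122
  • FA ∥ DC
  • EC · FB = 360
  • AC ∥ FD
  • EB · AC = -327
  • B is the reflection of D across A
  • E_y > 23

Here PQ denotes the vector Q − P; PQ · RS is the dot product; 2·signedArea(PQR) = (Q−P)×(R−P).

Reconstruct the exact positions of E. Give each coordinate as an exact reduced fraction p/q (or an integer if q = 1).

E = (-14, 24)

1. E_x = -14  [EB · AD = -1122 ∩ EB · AC = -327]
2. E_y = 24  [EB · AD = -1122 ∩ EB · AC = -327]
   → E = (-14, 24)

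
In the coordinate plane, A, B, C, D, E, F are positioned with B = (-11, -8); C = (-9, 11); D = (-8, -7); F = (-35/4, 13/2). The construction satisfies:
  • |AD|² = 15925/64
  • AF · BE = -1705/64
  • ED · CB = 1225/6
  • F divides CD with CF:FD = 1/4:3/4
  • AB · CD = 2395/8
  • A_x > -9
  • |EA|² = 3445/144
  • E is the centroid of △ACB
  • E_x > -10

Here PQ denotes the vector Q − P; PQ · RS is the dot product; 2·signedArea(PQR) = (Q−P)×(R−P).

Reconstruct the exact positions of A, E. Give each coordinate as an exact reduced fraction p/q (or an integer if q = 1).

A = (-71/8, 35/4)
E = (-77/8, 47/12)

1. A_x = -71/8  [line -1·x + 18·y + -1331/8 = 0 ∩ |AD|² = 15925/64]
2. A_y = 35/4  [line -1·x + 18·y + -1331/8 = 0 ∩ |AD|² = 15925/64]
   → A = (-71/8, 35/4)
3. E_x = -77/8  [E is the centroid of △ACB]
4. E_y = 47/12  [E is the centroid of △ACB]
   → E = (-77/8, 47/12)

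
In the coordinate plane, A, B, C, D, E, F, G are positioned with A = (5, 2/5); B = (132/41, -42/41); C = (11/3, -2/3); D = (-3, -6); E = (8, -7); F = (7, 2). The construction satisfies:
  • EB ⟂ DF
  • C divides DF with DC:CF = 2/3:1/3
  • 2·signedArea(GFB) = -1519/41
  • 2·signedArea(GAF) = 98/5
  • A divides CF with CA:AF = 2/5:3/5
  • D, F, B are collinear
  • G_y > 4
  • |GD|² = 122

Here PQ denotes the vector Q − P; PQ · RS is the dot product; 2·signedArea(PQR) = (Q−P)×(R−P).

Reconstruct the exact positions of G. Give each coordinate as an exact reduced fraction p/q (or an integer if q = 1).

1. G_x = -64/41  [line -8/5·x + 2·y + -62/5 = 0 ∩ |GD|² = 122]
2. G_y = 203/41  [line -8/5·x + 2·y + -62/5 = 0 ∩ |GD|² = 122]
   → G = (-64/41, 203/41)

G = (-64/41, 203/41)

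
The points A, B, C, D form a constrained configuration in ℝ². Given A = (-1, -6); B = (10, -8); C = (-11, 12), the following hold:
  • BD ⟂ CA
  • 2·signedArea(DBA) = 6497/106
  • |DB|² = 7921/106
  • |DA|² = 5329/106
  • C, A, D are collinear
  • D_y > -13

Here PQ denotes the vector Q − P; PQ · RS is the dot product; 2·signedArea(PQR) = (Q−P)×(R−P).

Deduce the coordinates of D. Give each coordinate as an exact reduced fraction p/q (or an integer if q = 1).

1. D_x = 259/106  [C, A, D are collinear ∩ BD ⟂ CA]
2. D_y = -1293/106  [C, A, D are collinear ∩ BD ⟂ CA]
   → D = (259/106, -1293/106)

D = (259/106, -1293/106)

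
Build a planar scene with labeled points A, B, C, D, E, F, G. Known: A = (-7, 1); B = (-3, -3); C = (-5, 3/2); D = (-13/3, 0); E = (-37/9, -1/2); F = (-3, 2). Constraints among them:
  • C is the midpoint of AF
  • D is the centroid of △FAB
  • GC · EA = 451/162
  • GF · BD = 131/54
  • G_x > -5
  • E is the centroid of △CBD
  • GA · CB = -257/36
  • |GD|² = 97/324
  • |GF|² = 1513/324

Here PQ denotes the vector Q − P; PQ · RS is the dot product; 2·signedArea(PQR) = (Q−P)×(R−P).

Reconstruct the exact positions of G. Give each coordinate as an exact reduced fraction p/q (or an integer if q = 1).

1. G_x = -41/9  [GC · EA = 451/162 ∩ GF · BD = 131/54]
2. G_y = 1/2  [GC · EA = 451/162 ∩ GF · BD = 131/54]
   → G = (-41/9, 1/2)

G = (-41/9, 1/2)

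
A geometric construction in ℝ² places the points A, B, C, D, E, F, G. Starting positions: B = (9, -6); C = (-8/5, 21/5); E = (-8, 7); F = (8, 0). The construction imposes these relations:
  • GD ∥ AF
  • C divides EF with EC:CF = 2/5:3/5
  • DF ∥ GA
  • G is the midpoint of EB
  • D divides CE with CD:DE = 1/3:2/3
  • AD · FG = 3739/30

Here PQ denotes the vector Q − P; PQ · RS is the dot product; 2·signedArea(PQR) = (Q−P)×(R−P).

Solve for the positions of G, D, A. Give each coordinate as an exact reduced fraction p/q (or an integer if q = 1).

A = (367/30, -139/30)
D = (-56/15, 77/15)
G = (1/2, 1/2)

1. G_x = 1/2  [G is the midpoint of EB]
2. G_y = 1/2  [G is the midpoint of EB]
   → G = (1/2, 1/2)
3. D_x = -56/15  [D divides CE with CD:DE = 1/3:2/3]
4. D_y = 77/15  [D divides CE with CD:DE = 1/3:2/3]
   → D = (-56/15, 77/15)
5. A_x = 367/30  [GD ∥ AF ∩ DF ∥ GA]
6. A_y = -139/30  [GD ∥ AF ∩ DF ∥ GA]
   → A = (367/30, -139/30)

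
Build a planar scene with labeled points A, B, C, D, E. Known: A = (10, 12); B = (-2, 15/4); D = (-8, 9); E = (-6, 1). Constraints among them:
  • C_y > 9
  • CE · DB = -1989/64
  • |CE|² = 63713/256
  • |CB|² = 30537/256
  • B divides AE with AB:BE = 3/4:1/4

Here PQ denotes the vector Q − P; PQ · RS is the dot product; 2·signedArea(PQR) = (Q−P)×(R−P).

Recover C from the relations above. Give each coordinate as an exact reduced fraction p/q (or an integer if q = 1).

1. C_x = 7  [line -6·x + 21/4·y + -651/64 = 0 ∩ |CE|² = 63713/256]
2. C_y = 159/16  [line -6·x + 21/4·y + -651/64 = 0 ∩ |CE|² = 63713/256]
   → C = (7, 159/16)

C = (7, 159/16)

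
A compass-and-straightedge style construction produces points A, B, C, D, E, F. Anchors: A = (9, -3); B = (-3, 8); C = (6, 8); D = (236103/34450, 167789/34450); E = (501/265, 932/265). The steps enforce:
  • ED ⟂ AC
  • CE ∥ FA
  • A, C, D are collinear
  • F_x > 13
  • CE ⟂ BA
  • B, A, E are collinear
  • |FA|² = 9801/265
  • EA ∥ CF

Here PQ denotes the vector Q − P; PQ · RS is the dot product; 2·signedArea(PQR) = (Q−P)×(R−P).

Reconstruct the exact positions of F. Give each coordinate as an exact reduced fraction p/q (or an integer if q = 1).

1. F_x = 3474/265  [CE ∥ FA ∩ EA ∥ CF]
2. F_y = 393/265  [CE ∥ FA ∩ EA ∥ CF]
   → F = (3474/265, 393/265)

F = (3474/265, 393/265)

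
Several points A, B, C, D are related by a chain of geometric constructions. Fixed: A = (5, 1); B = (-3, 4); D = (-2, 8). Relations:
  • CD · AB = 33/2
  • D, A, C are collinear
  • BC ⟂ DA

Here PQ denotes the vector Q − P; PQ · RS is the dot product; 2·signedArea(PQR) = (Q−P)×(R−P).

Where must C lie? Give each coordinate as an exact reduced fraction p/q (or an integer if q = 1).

C = (-1/2, 13/2)

1. C_x = -1/2  [D, A, C are collinear ∩ BC ⟂ DA]
2. C_y = 13/2  [D, A, C are collinear ∩ BC ⟂ DA]
   → C = (-1/2, 13/2)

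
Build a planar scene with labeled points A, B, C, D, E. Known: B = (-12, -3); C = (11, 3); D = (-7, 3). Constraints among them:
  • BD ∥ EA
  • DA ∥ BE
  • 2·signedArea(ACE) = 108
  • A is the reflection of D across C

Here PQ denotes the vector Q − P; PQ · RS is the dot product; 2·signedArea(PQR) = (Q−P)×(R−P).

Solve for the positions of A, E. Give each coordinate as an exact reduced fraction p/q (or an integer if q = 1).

1. A_x = 29  [A is the reflection of D across C]
2. A_y = 3  [A is the reflection of D across C]
   → A = (29, 3)
3. E_x = 24  [BD ∥ EA ∩ DA ∥ BE]
4. E_y = -3  [BD ∥ EA ∩ DA ∥ BE]
   → E = (24, -3)

A = (29, 3)
E = (24, -3)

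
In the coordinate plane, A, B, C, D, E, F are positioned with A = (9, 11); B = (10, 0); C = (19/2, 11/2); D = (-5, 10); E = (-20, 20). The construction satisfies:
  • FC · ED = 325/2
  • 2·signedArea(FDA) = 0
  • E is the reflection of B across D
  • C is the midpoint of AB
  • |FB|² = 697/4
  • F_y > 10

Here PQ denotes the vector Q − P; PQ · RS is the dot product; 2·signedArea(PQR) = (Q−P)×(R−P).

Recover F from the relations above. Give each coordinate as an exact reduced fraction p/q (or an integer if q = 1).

1. F_x = 2  [2·signedArea(FDA) = 0 ∩ FC · ED = 325/2]
2. F_y = 21/2  [2·signedArea(FDA) = 0 ∩ FC · ED = 325/2]
   → F = (2, 21/2)

F = (2, 21/2)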